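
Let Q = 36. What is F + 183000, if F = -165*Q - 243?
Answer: 176817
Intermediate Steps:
F = -6183 (F = -165*36 - 243 = -5940 - 243 = -6183)
F + 183000 = -6183 + 183000 = 176817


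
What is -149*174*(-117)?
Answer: 3033342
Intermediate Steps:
-149*174*(-117) = -25926*(-117) = 3033342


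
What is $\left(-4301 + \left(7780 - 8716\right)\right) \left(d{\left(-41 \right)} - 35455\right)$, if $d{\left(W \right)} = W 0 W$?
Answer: $185677835$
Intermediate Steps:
$d{\left(W \right)} = 0$ ($d{\left(W \right)} = 0 W = 0$)
$\left(-4301 + \left(7780 - 8716\right)\right) \left(d{\left(-41 \right)} - 35455\right) = \left(-4301 + \left(7780 - 8716\right)\right) \left(0 - 35455\right) = \left(-4301 + \left(7780 - 8716\right)\right) \left(-35455\right) = \left(-4301 - 936\right) \left(-35455\right) = \left(-5237\right) \left(-35455\right) = 185677835$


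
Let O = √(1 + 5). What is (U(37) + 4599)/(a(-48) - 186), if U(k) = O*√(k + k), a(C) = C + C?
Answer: -1533/94 - √111/141 ≈ -16.383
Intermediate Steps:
O = √6 ≈ 2.4495
a(C) = 2*C
U(k) = 2*√3*√k (U(k) = √6*√(k + k) = √6*√(2*k) = √6*(√2*√k) = 2*√3*√k)
(U(37) + 4599)/(a(-48) - 186) = (2*√3*√37 + 4599)/(2*(-48) - 186) = (2*√111 + 4599)/(-96 - 186) = (4599 + 2*√111)/(-282) = (4599 + 2*√111)*(-1/282) = -1533/94 - √111/141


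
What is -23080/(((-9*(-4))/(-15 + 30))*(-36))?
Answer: 14425/54 ≈ 267.13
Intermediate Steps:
-23080/(((-9*(-4))/(-15 + 30))*(-36)) = -23080/((36/15)*(-36)) = -23080/(((1/15)*36)*(-36)) = -23080/((12/5)*(-36)) = -23080/(-432/5) = -23080*(-5/432) = 14425/54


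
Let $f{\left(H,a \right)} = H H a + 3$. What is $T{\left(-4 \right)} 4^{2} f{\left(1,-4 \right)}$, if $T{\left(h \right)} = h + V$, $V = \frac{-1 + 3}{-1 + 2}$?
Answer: $32$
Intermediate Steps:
$V = 2$ ($V = \frac{2}{1} = 2 \cdot 1 = 2$)
$f{\left(H,a \right)} = 3 + a H^{2}$ ($f{\left(H,a \right)} = H^{2} a + 3 = a H^{2} + 3 = 3 + a H^{2}$)
$T{\left(h \right)} = 2 + h$ ($T{\left(h \right)} = h + 2 = 2 + h$)
$T{\left(-4 \right)} 4^{2} f{\left(1,-4 \right)} = \left(2 - 4\right) 4^{2} \left(3 - 4 \cdot 1^{2}\right) = \left(-2\right) 16 \left(3 - 4\right) = - 32 \left(3 - 4\right) = \left(-32\right) \left(-1\right) = 32$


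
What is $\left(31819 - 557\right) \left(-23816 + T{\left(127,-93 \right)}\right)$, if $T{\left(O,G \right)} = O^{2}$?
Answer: $-240310994$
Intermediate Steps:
$\left(31819 - 557\right) \left(-23816 + T{\left(127,-93 \right)}\right) = \left(31819 - 557\right) \left(-23816 + 127^{2}\right) = 31262 \left(-23816 + 16129\right) = 31262 \left(-7687\right) = -240310994$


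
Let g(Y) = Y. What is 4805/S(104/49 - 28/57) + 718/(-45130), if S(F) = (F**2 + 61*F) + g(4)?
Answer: 169101674217029/3737575978960 ≈ 45.244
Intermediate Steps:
S(F) = 4 + F**2 + 61*F (S(F) = (F**2 + 61*F) + 4 = 4 + F**2 + 61*F)
4805/S(104/49 - 28/57) + 718/(-45130) = 4805/(4 + (104/49 - 28/57)**2 + 61*(104/49 - 28/57)) + 718/(-45130) = 4805/(4 + (104*(1/49) - 28*1/57)**2 + 61*(104*(1/49) - 28*1/57)) + 718*(-1/45130) = 4805/(4 + (104/49 - 28/57)**2 + 61*(104/49 - 28/57)) - 359/22565 = 4805/(4 + (4556/2793)**2 + 61*(4556/2793)) - 359/22565 = 4805/(4 + 20757136/7800849 + 277916/2793) - 359/22565 = 4805/(828179920/7800849) - 359/22565 = 4805*(7800849/828179920) - 359/22565 = 7496615889/165635984 - 359/22565 = 169101674217029/3737575978960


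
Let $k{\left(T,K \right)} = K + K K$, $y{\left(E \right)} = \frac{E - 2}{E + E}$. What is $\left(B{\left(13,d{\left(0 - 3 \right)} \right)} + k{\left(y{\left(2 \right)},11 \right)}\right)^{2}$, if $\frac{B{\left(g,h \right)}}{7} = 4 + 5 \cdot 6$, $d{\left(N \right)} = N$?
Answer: $136900$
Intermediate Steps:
$y{\left(E \right)} = \frac{-2 + E}{2 E}$
$B{\left(g,h \right)} = 238$ ($B{\left(g,h \right)} = 7 \left(4 + 5 \cdot 6\right) = 7 \left(4 + 30\right) = 7 \cdot 34 = 238$)
$k{\left(T,K \right)} = K + K^{2}$
$\left(B{\left(13,d{\left(0 - 3 \right)} \right)} + k{\left(y{\left(2 \right)},11 \right)}\right)^{2} = \left(238 + 11 \left(1 + 11\right)\right)^{2} = \left(238 + 11 \cdot 12\right)^{2} = \left(238 + 132\right)^{2} = 370^{2} = 136900$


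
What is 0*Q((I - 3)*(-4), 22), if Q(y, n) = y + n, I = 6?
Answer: 0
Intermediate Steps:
Q(y, n) = n + y
0*Q((I - 3)*(-4), 22) = 0*(22 + (6 - 3)*(-4)) = 0*(22 + 3*(-4)) = 0*(22 - 12) = 0*10 = 0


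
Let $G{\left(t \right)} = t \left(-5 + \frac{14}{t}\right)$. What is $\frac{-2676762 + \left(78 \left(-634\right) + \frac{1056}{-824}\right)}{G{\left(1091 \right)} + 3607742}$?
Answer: $- \frac{93600058}{123679001} \approx -0.7568$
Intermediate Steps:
$\frac{-2676762 + \left(78 \left(-634\right) + \frac{1056}{-824}\right)}{G{\left(1091 \right)} + 3607742} = \frac{-2676762 + \left(78 \left(-634\right) + \frac{1056}{-824}\right)}{\left(14 - 5455\right) + 3607742} = \frac{-2676762 + \left(-49452 + 1056 \left(- \frac{1}{824}\right)\right)}{\left(14 - 5455\right) + 3607742} = \frac{-2676762 - \frac{5093688}{103}}{-5441 + 3607742} = \frac{-2676762 - \frac{5093688}{103}}{3602301} = \left(- \frac{280800174}{103}\right) \frac{1}{3602301} = - \frac{93600058}{123679001}$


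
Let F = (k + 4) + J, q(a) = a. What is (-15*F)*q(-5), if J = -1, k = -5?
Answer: -150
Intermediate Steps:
F = -2 (F = (-5 + 4) - 1 = -1 - 1 = -2)
(-15*F)*q(-5) = -15*(-2)*(-5) = 30*(-5) = -150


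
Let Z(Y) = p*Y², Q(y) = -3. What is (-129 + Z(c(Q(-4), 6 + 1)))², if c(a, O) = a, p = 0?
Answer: 16641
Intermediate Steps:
Z(Y) = 0 (Z(Y) = 0*Y² = 0)
(-129 + Z(c(Q(-4), 6 + 1)))² = (-129 + 0)² = (-129)² = 16641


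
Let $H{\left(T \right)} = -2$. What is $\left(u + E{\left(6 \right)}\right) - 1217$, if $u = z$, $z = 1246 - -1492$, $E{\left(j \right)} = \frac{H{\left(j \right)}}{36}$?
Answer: $\frac{27377}{18} \approx 1520.9$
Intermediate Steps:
$E{\left(j \right)} = - \frac{1}{18}$ ($E{\left(j \right)} = - \frac{2}{36} = \left(-2\right) \frac{1}{36} = - \frac{1}{18}$)
$z = 2738$ ($z = 1246 + 1492 = 2738$)
$u = 2738$
$\left(u + E{\left(6 \right)}\right) - 1217 = \left(2738 - \frac{1}{18}\right) - 1217 = \frac{49283}{18} - 1217 = \frac{27377}{18}$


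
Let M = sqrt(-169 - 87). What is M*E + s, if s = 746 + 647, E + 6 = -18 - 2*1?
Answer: 1393 - 416*I ≈ 1393.0 - 416.0*I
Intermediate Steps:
E = -26 (E = -6 + (-18 - 2*1) = -6 + (-18 - 2) = -6 - 20 = -26)
M = 16*I (M = sqrt(-256) = 16*I ≈ 16.0*I)
s = 1393
M*E + s = (16*I)*(-26) + 1393 = -416*I + 1393 = 1393 - 416*I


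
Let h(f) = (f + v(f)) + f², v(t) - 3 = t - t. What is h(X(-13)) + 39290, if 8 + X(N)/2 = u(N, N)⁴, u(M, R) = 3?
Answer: 60755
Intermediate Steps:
v(t) = 3 (v(t) = 3 + (t - t) = 3 + 0 = 3)
X(N) = 146 (X(N) = -16 + 2*3⁴ = -16 + 2*81 = -16 + 162 = 146)
h(f) = 3 + f + f² (h(f) = (f + 3) + f² = (3 + f) + f² = 3 + f + f²)
h(X(-13)) + 39290 = (3 + 146 + 146²) + 39290 = (3 + 146 + 21316) + 39290 = 21465 + 39290 = 60755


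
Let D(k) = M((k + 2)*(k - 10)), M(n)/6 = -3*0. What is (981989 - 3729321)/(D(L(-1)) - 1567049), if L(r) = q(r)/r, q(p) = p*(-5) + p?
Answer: 2747332/1567049 ≈ 1.7532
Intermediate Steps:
q(p) = -4*p (q(p) = -5*p + p = -4*p)
M(n) = 0 (M(n) = 6*(-3*0) = 6*0 = 0)
L(r) = -4 (L(r) = (-4*r)/r = -4)
D(k) = 0
(981989 - 3729321)/(D(L(-1)) - 1567049) = (981989 - 3729321)/(0 - 1567049) = -2747332/(-1567049) = -2747332*(-1/1567049) = 2747332/1567049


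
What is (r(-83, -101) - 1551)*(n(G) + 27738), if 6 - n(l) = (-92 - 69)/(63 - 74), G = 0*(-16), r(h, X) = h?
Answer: -498407582/11 ≈ -4.5310e+7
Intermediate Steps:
G = 0
n(l) = -95/11 (n(l) = 6 - (-92 - 69)/(63 - 74) = 6 - (-161)/(-11) = 6 - (-161)*(-1)/11 = 6 - 1*161/11 = 6 - 161/11 = -95/11)
(r(-83, -101) - 1551)*(n(G) + 27738) = (-83 - 1551)*(-95/11 + 27738) = -1634*305023/11 = -498407582/11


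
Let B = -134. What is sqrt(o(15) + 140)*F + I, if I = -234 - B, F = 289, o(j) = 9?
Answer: -100 + 289*sqrt(149) ≈ 3427.7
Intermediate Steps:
I = -100 (I = -234 - 1*(-134) = -234 + 134 = -100)
sqrt(o(15) + 140)*F + I = sqrt(9 + 140)*289 - 100 = sqrt(149)*289 - 100 = 289*sqrt(149) - 100 = -100 + 289*sqrt(149)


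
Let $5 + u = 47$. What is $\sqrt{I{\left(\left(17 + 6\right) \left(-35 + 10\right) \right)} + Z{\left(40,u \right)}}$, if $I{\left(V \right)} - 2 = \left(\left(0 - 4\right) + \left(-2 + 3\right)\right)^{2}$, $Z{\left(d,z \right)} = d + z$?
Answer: $\sqrt{93} \approx 9.6436$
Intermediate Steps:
$u = 42$ ($u = -5 + 47 = 42$)
$I{\left(V \right)} = 11$ ($I{\left(V \right)} = 2 + \left(\left(0 - 4\right) + \left(-2 + 3\right)\right)^{2} = 2 + \left(-4 + 1\right)^{2} = 2 + \left(-3\right)^{2} = 2 + 9 = 11$)
$\sqrt{I{\left(\left(17 + 6\right) \left(-35 + 10\right) \right)} + Z{\left(40,u \right)}} = \sqrt{11 + \left(40 + 42\right)} = \sqrt{11 + 82} = \sqrt{93}$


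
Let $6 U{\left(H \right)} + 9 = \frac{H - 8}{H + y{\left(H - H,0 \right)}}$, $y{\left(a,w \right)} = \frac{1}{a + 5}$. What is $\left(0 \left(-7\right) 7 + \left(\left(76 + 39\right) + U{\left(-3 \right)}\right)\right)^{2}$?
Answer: $\frac{91948921}{7056} \approx 13031.0$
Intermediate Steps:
$y{\left(a,w \right)} = \frac{1}{5 + a}$
$U{\left(H \right)} = - \frac{3}{2} + \frac{-8 + H}{6 \left(\frac{1}{5} + H\right)}$ ($U{\left(H \right)} = - \frac{3}{2} + \frac{\left(H - 8\right) \frac{1}{H + \frac{1}{5 + \left(H - H\right)}}}{6} = - \frac{3}{2} + \frac{\left(-8 + H\right) \frac{1}{H + \frac{1}{5 + 0}}}{6} = - \frac{3}{2} + \frac{\left(-8 + H\right) \frac{1}{H + \frac{1}{5}}}{6} = - \frac{3}{2} + \frac{\left(-8 + H\right) \frac{1}{\frac{1}{5} + H}}{6} = - \frac{3}{2} + \frac{\frac{1}{\frac{1}{5} + H} \left(-8 + H\right)}{6} = - \frac{3}{2} + \frac{-8 + H}{6 \left(\frac{1}{5} + H\right)}$)
$\left(0 \left(-7\right) 7 + \left(\left(76 + 39\right) + U{\left(-3 \right)}\right)\right)^{2} = \left(0 \left(-7\right) 7 + \left(\left(76 + 39\right) + \frac{-49 - -120}{6 \left(1 + 5 \left(-3\right)\right)}\right)\right)^{2} = \left(0 \cdot 7 + \left(115 + \frac{-49 + 120}{6 \left(1 - 15\right)}\right)\right)^{2} = \left(0 + \left(115 + \frac{1}{6} \frac{1}{-14} \cdot 71\right)\right)^{2} = \left(0 + \left(115 + \frac{1}{6} \left(- \frac{1}{14}\right) 71\right)\right)^{2} = \left(0 + \left(115 - \frac{71}{84}\right)\right)^{2} = \left(0 + \frac{9589}{84}\right)^{2} = \left(\frac{9589}{84}\right)^{2} = \frac{91948921}{7056}$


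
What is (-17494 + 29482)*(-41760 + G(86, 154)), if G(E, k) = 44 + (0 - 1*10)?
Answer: -500211288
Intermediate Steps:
G(E, k) = 34 (G(E, k) = 44 + (0 - 10) = 44 - 10 = 34)
(-17494 + 29482)*(-41760 + G(86, 154)) = (-17494 + 29482)*(-41760 + 34) = 11988*(-41726) = -500211288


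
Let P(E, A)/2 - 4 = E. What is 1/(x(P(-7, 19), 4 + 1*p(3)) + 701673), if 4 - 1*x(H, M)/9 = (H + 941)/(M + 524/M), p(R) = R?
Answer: 191/134006784 ≈ 1.4253e-6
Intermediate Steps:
P(E, A) = 8 + 2*E
x(H, M) = 36 - 9*(941 + H)/(M + 524/M) (x(H, M) = 36 - 9*(H + 941)/(M + 524/M) = 36 - 9*(941 + H)/(M + 524/M))
1/(x(P(-7, 19), 4 + 1*p(3)) + 701673) = 1/(9*(2096 - 941*(4 + 1*3) + 4*(4 + 1*3)**2 - (8 + 2*(-7))*(4 + 1*3))/(524 + (4 + 1*3)**2) + 701673) = 1/(9*(2096 - 941*(4 + 3) + 4*(4 + 3)**2 - (8 - 14)*(4 + 3))/(524 + (4 + 3)**2) + 701673) = 1/(9*(2096 - 941*7 + 4*7**2 - 1*(-6)*7)/(524 + 7**2) + 701673) = 1/(9*(2096 - 6587 + 4*49 + 42)/(524 + 49) + 701673) = 1/(9*(2096 - 6587 + 196 + 42)/573 + 701673) = 1/(9*(1/573)*(-4253) + 701673) = 1/(-12759/191 + 701673) = 1/(134006784/191) = 191/134006784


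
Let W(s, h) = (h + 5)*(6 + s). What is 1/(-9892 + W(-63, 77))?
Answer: -1/14566 ≈ -6.8653e-5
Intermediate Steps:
W(s, h) = (5 + h)*(6 + s)
1/(-9892 + W(-63, 77)) = 1/(-9892 + (30 + 5*(-63) + 6*77 + 77*(-63))) = 1/(-9892 + (30 - 315 + 462 - 4851)) = 1/(-9892 - 4674) = 1/(-14566) = -1/14566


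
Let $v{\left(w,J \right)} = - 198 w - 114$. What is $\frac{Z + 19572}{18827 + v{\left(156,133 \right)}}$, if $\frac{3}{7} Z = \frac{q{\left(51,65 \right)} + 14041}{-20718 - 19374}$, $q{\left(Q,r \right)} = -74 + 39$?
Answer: $- \frac{235394383}{146436030} \approx -1.6075$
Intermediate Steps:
$q{\left(Q,r \right)} = -35$
$Z = - \frac{49021}{60138}$ ($Z = \frac{7 \frac{-35 + 14041}{-20718 - 19374}}{3} = \frac{7 \frac{14006}{-40092}}{3} = \frac{7 \cdot 14006 \left(- \frac{1}{40092}\right)}{3} = \frac{7}{3} \left(- \frac{7003}{20046}\right) = - \frac{49021}{60138} \approx -0.81514$)
$v{\left(w,J \right)} = -114 - 198 w$
$\frac{Z + 19572}{18827 + v{\left(156,133 \right)}} = \frac{- \frac{49021}{60138} + 19572}{18827 - 31002} = \frac{1176971915}{60138 \left(18827 - 31002\right)} = \frac{1176971915}{60138 \left(-12175\right)} = \frac{1176971915}{60138} \left(- \frac{1}{12175}\right) = - \frac{235394383}{146436030}$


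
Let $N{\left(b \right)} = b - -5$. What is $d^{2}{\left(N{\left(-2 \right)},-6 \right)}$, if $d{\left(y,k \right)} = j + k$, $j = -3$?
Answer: $81$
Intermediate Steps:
$N{\left(b \right)} = 5 + b$ ($N{\left(b \right)} = b + 5 = 5 + b$)
$d{\left(y,k \right)} = -3 + k$
$d^{2}{\left(N{\left(-2 \right)},-6 \right)} = \left(-3 - 6\right)^{2} = \left(-9\right)^{2} = 81$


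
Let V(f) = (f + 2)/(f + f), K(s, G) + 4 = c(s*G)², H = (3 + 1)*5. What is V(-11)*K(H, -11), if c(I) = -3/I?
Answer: -1742319/1064800 ≈ -1.6363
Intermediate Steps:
H = 20 (H = 4*5 = 20)
K(s, G) = -4 + 9/(G²*s²) (K(s, G) = -4 + (-3*1/(G*s))² = -4 + (-3/(G*s))² = -4 + 9/(G²*s²))
V(f) = (2 + f)/(2*f) (V(f) = (2 + f)/((2*f)) = (2 + f)*(1/(2*f)) = (2 + f)/(2*f))
V(-11)*K(H, -11) = ((½)*(2 - 11)/(-11))*(-4 + 9/((-11)²*20²)) = ((½)*(-1/11)*(-9))*(-4 + 9*(1/121)*(1/400)) = 9*(-4 + 9/48400)/22 = (9/22)*(-193591/48400) = -1742319/1064800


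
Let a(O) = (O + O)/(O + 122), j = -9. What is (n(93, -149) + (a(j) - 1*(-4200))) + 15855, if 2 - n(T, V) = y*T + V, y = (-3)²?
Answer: 2188679/113 ≈ 19369.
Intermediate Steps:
a(O) = 2*O/(122 + O) (a(O) = (2*O)/(122 + O) = 2*O/(122 + O))
y = 9
n(T, V) = 2 - V - 9*T (n(T, V) = 2 - (9*T + V) = 2 - (V + 9*T) = 2 + (-V - 9*T) = 2 - V - 9*T)
(n(93, -149) + (a(j) - 1*(-4200))) + 15855 = ((2 - 1*(-149) - 9*93) + (2*(-9)/(122 - 9) - 1*(-4200))) + 15855 = ((2 + 149 - 837) + (2*(-9)/113 + 4200)) + 15855 = (-686 + (2*(-9)*(1/113) + 4200)) + 15855 = (-686 + (-18/113 + 4200)) + 15855 = (-686 + 474582/113) + 15855 = 397064/113 + 15855 = 2188679/113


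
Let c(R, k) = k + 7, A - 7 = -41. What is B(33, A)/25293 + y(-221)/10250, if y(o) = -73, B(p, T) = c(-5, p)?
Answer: -1436389/259253250 ≈ -0.0055405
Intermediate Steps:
A = -34 (A = 7 - 41 = -34)
c(R, k) = 7 + k
B(p, T) = 7 + p
B(33, A)/25293 + y(-221)/10250 = (7 + 33)/25293 - 73/10250 = 40*(1/25293) - 73*1/10250 = 40/25293 - 73/10250 = -1436389/259253250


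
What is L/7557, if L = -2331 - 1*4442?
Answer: -6773/7557 ≈ -0.89626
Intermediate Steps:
L = -6773 (L = -2331 - 4442 = -6773)
L/7557 = -6773/7557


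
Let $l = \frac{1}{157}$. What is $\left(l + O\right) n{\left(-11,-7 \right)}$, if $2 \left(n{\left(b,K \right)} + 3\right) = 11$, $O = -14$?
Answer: $- \frac{10985}{314} \approx -34.984$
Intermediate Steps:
$n{\left(b,K \right)} = \frac{5}{2}$ ($n{\left(b,K \right)} = -3 + \frac{1}{2} \cdot 11 = -3 + \frac{11}{2} = \frac{5}{2}$)
$l = \frac{1}{157} \approx 0.0063694$
$\left(l + O\right) n{\left(-11,-7 \right)} = \left(\frac{1}{157} - 14\right) \frac{5}{2} = \left(- \frac{2197}{157}\right) \frac{5}{2} = - \frac{10985}{314}$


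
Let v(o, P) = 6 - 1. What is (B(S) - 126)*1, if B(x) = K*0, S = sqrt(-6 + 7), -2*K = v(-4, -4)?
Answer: -126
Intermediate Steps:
v(o, P) = 5
K = -5/2 (K = -1/2*5 = -5/2 ≈ -2.5000)
S = 1 (S = sqrt(1) = 1)
B(x) = 0 (B(x) = -5/2*0 = 0)
(B(S) - 126)*1 = (0 - 126)*1 = -126*1 = -126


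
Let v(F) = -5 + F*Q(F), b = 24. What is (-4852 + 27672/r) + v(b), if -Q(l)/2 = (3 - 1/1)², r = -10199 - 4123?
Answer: -12056575/2387 ≈ -5050.9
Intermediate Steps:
r = -14322
Q(l) = -8 (Q(l) = -2*(3 - 1/1)² = -2*(3 - 1*1)² = -2*(3 - 1)² = -2*2² = -2*4 = -8)
v(F) = -5 - 8*F (v(F) = -5 + F*(-8) = -5 - 8*F)
(-4852 + 27672/r) + v(b) = (-4852 + 27672/(-14322)) + (-5 - 8*24) = (-4852 + 27672*(-1/14322)) + (-5 - 192) = (-4852 - 4612/2387) - 197 = -11586336/2387 - 197 = -12056575/2387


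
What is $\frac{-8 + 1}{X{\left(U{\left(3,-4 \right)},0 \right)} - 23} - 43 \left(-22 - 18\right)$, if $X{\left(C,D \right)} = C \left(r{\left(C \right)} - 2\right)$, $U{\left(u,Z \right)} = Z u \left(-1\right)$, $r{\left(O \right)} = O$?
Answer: $\frac{166833}{97} \approx 1719.9$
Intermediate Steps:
$U{\left(u,Z \right)} = - Z u$
$X{\left(C,D \right)} = C \left(-2 + C\right)$ ($X{\left(C,D \right)} = C \left(C - 2\right) = C \left(-2 + C\right)$)
$\frac{-8 + 1}{X{\left(U{\left(3,-4 \right)},0 \right)} - 23} - 43 \left(-22 - 18\right) = \frac{-8 + 1}{\left(-1\right) \left(-4\right) 3 \left(-2 - \left(-4\right) 3\right) - 23} - 43 \left(-22 - 18\right) = - \frac{7}{12 \left(-2 + 12\right) - 23} - 43 \left(-22 - 18\right) = - \frac{7}{12 \cdot 10 - 23} - -1720 = - \frac{7}{120 - 23} + 1720 = - \frac{7}{97} + 1720 = \frac{166833}{97}$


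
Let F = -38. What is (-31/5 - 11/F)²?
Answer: 1261129/36100 ≈ 34.934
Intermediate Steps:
(-31/5 - 11/F)² = (-31/5 - 11/(-38))² = (-31*⅕ - 11*(-1/38))² = (-31/5 + 11/38)² = (-1123/190)² = 1261129/36100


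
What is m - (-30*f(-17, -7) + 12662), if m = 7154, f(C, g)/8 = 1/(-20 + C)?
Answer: -204036/37 ≈ -5514.5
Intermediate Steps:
f(C, g) = 8/(-20 + C)
m - (-30*f(-17, -7) + 12662) = 7154 - (-240/(-20 - 17) + 12662) = 7154 - (-240/(-37) + 12662) = 7154 - (-240*(-1)/37 + 12662) = 7154 - (-30*(-8/37) + 12662) = 7154 - (240/37 + 12662) = 7154 - 1*468734/37 = 7154 - 468734/37 = -204036/37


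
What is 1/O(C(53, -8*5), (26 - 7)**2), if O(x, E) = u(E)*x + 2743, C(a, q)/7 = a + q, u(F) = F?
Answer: 1/35594 ≈ 2.8095e-5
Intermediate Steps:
C(a, q) = 7*a + 7*q (C(a, q) = 7*(a + q) = 7*a + 7*q)
O(x, E) = 2743 + E*x (O(x, E) = E*x + 2743 = 2743 + E*x)
1/O(C(53, -8*5), (26 - 7)**2) = 1/(2743 + (26 - 7)**2*(7*53 + 7*(-8*5))) = 1/(2743 + 19**2*(371 + 7*(-40))) = 1/(2743 + 361*(371 - 280)) = 1/(2743 + 361*91) = 1/(2743 + 32851) = 1/35594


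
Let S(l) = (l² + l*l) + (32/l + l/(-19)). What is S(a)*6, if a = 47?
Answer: 23662038/893 ≈ 26497.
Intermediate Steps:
S(l) = 2*l² + 32/l - l/19 (S(l) = (l² + l²) + (32/l + l*(-1/19)) = 2*l² + (32/l - l/19) = 2*l² + 32/l - l/19)
S(a)*6 = (2*47² + 32/47 - 1/19*47)*6 = (2*2209 + 32*(1/47) - 47/19)*6 = (4418 + 32/47 - 47/19)*6 = (3943673/893)*6 = 23662038/893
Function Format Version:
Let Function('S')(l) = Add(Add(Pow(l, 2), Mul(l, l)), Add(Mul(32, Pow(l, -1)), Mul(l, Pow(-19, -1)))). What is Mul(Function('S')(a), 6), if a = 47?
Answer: Rational(23662038, 893) ≈ 26497.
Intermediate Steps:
Function('S')(l) = Add(Mul(2, Pow(l, 2)), Mul(32, Pow(l, -1)), Mul(Rational(-1, 19), l)) (Function('S')(l) = Add(Add(Pow(l, 2), Pow(l, 2)), Add(Mul(32, Pow(l, -1)), Mul(l, Rational(-1, 19)))) = Add(Mul(2, Pow(l, 2)), Add(Mul(32, Pow(l, -1)), Mul(Rational(-1, 19), l))) = Add(Mul(2, Pow(l, 2)), Mul(32, Pow(l, -1)), Mul(Rational(-1, 19), l)))
Mul(Function('S')(a), 6) = Mul(Add(Mul(2, Pow(47, 2)), Mul(32, Pow(47, -1)), Mul(Rational(-1, 19), 47)), 6) = Mul(Add(Mul(2, 2209), Mul(32, Rational(1, 47)), Rational(-47, 19)), 6) = Mul(Add(4418, Rational(32, 47), Rational(-47, 19)), 6) = Mul(Rational(3943673, 893), 6) = Rational(23662038, 893)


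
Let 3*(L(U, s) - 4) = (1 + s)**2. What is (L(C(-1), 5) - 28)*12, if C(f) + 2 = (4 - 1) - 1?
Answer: -144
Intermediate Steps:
C(f) = 0 (C(f) = -2 + ((4 - 1) - 1) = -2 + (3 - 1) = -2 + 2 = 0)
L(U, s) = 4 + (1 + s)**2/3
(L(C(-1), 5) - 28)*12 = ((4 + (1 + 5)**2/3) - 28)*12 = ((4 + (1/3)*6**2) - 28)*12 = ((4 + (1/3)*36) - 28)*12 = ((4 + 12) - 28)*12 = (16 - 28)*12 = -12*12 = -144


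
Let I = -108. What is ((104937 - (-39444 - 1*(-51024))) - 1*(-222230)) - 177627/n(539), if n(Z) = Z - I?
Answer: 204007162/647 ≈ 3.1531e+5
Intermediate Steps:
n(Z) = 108 + Z (n(Z) = Z - 1*(-108) = Z + 108 = 108 + Z)
((104937 - (-39444 - 1*(-51024))) - 1*(-222230)) - 177627/n(539) = ((104937 - (-39444 - 1*(-51024))) - 1*(-222230)) - 177627/(108 + 539) = ((104937 - (-39444 + 51024)) + 222230) - 177627/647 = ((104937 - 1*11580) + 222230) - 177627*1/647 = ((104937 - 11580) + 222230) - 177627/647 = (93357 + 222230) - 177627/647 = 315587 - 177627/647 = 204007162/647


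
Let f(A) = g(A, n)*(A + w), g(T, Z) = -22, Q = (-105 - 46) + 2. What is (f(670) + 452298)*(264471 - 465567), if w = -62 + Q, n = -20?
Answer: -88924651200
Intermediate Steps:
Q = -149 (Q = -151 + 2 = -149)
w = -211 (w = -62 - 149 = -211)
f(A) = 4642 - 22*A (f(A) = -22*(A - 211) = -22*(-211 + A) = 4642 - 22*A)
(f(670) + 452298)*(264471 - 465567) = ((4642 - 22*670) + 452298)*(264471 - 465567) = ((4642 - 14740) + 452298)*(-201096) = (-10098 + 452298)*(-201096) = 442200*(-201096) = -88924651200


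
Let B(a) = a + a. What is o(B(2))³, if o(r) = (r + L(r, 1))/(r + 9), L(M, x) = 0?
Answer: 64/2197 ≈ 0.029131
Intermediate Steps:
B(a) = 2*a
o(r) = r/(9 + r) (o(r) = (r + 0)/(r + 9) = r/(9 + r))
o(B(2))³ = ((2*2)/(9 + 2*2))³ = (4/(9 + 4))³ = (4/13)³ = 64/2197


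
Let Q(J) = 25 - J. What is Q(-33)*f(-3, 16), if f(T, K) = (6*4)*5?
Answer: 6960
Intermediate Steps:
f(T, K) = 120 (f(T, K) = 24*5 = 120)
Q(-33)*f(-3, 16) = (25 - 1*(-33))*120 = (25 + 33)*120 = 58*120 = 6960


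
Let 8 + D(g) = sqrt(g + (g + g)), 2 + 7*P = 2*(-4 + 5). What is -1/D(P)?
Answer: 1/8 ≈ 0.12500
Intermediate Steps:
P = 0 (P = -2/7 + (2*(-4 + 5))/7 = -2/7 + (2*1)/7 = -2/7 + (1/7)*2 = -2/7 + 2/7 = 0)
D(g) = -8 + sqrt(3)*sqrt(g) (D(g) = -8 + sqrt(g + (g + g)) = -8 + sqrt(g + 2*g) = -8 + sqrt(3*g) = -8 + sqrt(3)*sqrt(g))
-1/D(P) = -1/(-8 + sqrt(3)*sqrt(0)) = -1/(-8 + sqrt(3)*0) = -1/(-8 + 0) = -1/(-8) = -1*(-1/8) = 1/8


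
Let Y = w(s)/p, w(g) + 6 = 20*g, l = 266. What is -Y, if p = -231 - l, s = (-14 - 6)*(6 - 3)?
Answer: -1206/497 ≈ -2.4266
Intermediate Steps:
s = -60 (s = -20*3 = -60)
p = -497 (p = -231 - 1*266 = -231 - 266 = -497)
w(g) = -6 + 20*g
Y = 1206/497 (Y = (-6 + 20*(-60))/(-497) = (-6 - 1200)*(-1/497) = -1206*(-1/497) = 1206/497 ≈ 2.4266)
-Y = -1*1206/497 = -1206/497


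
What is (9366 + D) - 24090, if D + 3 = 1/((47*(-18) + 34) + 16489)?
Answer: -230875178/15677 ≈ -14727.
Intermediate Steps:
D = -47030/15677 (D = -3 + 1/((47*(-18) + 34) + 16489) = -3 + 1/((-846 + 34) + 16489) = -3 + 1/(-812 + 16489) = -3 + 1/15677 = -47030/15677 ≈ -2.9999)
(9366 + D) - 24090 = (9366 - 47030/15677) - 24090 = 146783752/15677 - 24090 = -230875178/15677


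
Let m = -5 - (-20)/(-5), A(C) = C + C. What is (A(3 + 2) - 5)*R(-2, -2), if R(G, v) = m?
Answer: -45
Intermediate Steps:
A(C) = 2*C
m = -9 (m = -5 - (-20)*(-1)/5 = -5 - 5*⅘ = -5 - 4 = -9)
R(G, v) = -9
(A(3 + 2) - 5)*R(-2, -2) = (2*(3 + 2) - 5)*(-9) = (2*5 - 5)*(-9) = (10 - 5)*(-9) = 5*(-9) = -45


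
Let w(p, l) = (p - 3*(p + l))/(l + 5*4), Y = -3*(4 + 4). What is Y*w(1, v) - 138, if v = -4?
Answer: -153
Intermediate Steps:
Y = -24 (Y = -3*8 = -24)
w(p, l) = (-3*l - 2*p)/(20 + l) (w(p, l) = (p - 3*(l + p))/(l + 20) = (p + (-3*l - 3*p))/(20 + l) = (-3*l - 2*p)/(20 + l))
Y*w(1, v) - 138 = -24*(-3*(-4) - 2*1)/(20 - 4) - 138 = -24*(12 - 2)/16 - 138 = -3*10/2 - 138 = -24*5/8 - 138 = -15 - 138 = -153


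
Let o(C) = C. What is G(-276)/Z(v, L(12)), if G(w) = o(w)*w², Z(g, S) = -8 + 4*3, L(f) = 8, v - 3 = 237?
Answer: -5256144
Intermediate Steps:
v = 240 (v = 3 + 237 = 240)
Z(g, S) = 4 (Z(g, S) = -8 + 12 = 4)
G(w) = w³ (G(w) = w*w² = w³)
G(-276)/Z(v, L(12)) = (-276)³/4 = -21024576*¼ = -5256144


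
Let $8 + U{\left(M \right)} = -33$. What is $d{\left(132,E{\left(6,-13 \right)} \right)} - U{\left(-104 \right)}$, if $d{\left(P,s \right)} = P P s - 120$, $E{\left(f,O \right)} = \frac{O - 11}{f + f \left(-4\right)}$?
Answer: $23153$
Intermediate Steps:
$U{\left(M \right)} = -41$ ($U{\left(M \right)} = -8 - 33 = -41$)
$E{\left(f,O \right)} = - \frac{-11 + O}{3 f}$ ($E{\left(f,O \right)} = \frac{-11 + O}{f - 4 f} = \frac{-11 + O}{\left(-3\right) f} = \left(-11 + O\right) \left(- \frac{1}{3 f}\right) = - \frac{-11 + O}{3 f}$)
$d{\left(P,s \right)} = -120 + s P^{2}$ ($d{\left(P,s \right)} = P^{2} s - 120 = s P^{2} - 120 = -120 + s P^{2}$)
$d{\left(132,E{\left(6,-13 \right)} \right)} - U{\left(-104 \right)} = \left(-120 + \frac{11 - -13}{3 \cdot 6} \cdot 132^{2}\right) - -41 = \left(-120 + \frac{1}{3} \cdot \frac{1}{6} \left(11 + 13\right) 17424\right) + 41 = \left(-120 + \frac{1}{3} \cdot \frac{1}{6} \cdot 24 \cdot 17424\right) + 41 = \left(-120 + \frac{4}{3} \cdot 17424\right) + 41 = \left(-120 + 23232\right) + 41 = 23112 + 41 = 23153$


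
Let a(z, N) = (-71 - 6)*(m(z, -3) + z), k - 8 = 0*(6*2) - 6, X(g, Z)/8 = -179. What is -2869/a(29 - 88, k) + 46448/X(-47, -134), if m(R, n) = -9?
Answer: -30913767/937244 ≈ -32.984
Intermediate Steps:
X(g, Z) = -1432 (X(g, Z) = 8*(-179) = -1432)
k = 2 (k = 8 + (0*(6*2) - 6) = 8 + (0*12 - 6) = 8 + (0 - 6) = 8 - 6 = 2)
a(z, N) = 693 - 77*z (a(z, N) = (-71 - 6)*(-9 + z) = -77*(-9 + z) = 693 - 77*z)
-2869/a(29 - 88, k) + 46448/X(-47, -134) = -2869/(693 - 77*(29 - 88)) + 46448/(-1432) = -2869/(693 - 77*(-59)) + 46448*(-1/1432) = -2869/(693 + 4543) - 5806/179 = -2869/5236 - 5806/179 = -30913767/937244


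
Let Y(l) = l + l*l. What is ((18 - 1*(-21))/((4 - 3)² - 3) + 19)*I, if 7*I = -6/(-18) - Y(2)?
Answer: 17/42 ≈ 0.40476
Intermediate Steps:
Y(l) = l + l²
I = -17/21 (I = (-6/(-18) - 2*(1 + 2))/7 = (-6*(-1/18) - 2*3)/7 = (⅓ - 1*6)/7 = (⅓ - 6)/7 = (⅐)*(-17/3) = -17/21 ≈ -0.80952)
((18 - 1*(-21))/((4 - 3)² - 3) + 19)*I = ((18 - 1*(-21))/((4 - 3)² - 3) + 19)*(-17/21) = ((18 + 21)/(1² - 3) + 19)*(-17/21) = (39/(1 - 3) + 19)*(-17/21) = (39/(-2) + 19)*(-17/21) = (39*(-½) + 19)*(-17/21) = (-39/2 + 19)*(-17/21) = -½*(-17/21) = 17/42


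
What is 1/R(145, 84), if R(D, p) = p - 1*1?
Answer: 1/83 ≈ 0.012048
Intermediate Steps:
R(D, p) = -1 + p (R(D, p) = p - 1 = -1 + p)
1/R(145, 84) = 1/(-1 + 84) = 1/83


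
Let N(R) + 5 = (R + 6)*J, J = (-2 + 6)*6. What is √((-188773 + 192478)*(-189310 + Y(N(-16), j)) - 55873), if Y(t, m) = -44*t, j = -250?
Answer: I*√661509523 ≈ 25720.0*I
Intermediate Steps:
J = 24 (J = 4*6 = 24)
N(R) = 139 + 24*R (N(R) = -5 + (R + 6)*24 = -5 + (6 + R)*24 = -5 + (144 + 24*R) = 139 + 24*R)
√((-188773 + 192478)*(-189310 + Y(N(-16), j)) - 55873) = √((-188773 + 192478)*(-189310 - 44*(139 + 24*(-16))) - 55873) = √(3705*(-189310 - 44*(139 - 384)) - 55873) = √(3705*(-189310 - 44*(-245)) - 55873) = √(3705*(-189310 + 10780) - 55873) = √(3705*(-178530) - 55873) = √(-661453650 - 55873) = √(-661509523) = I*√661509523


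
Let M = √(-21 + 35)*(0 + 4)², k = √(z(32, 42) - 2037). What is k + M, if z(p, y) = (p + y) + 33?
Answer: 16*√14 + I*√1930 ≈ 59.867 + 43.932*I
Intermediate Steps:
z(p, y) = 33 + p + y
k = I*√1930 (k = √((33 + 32 + 42) - 2037) = √(107 - 2037) = √(-1930) = I*√1930 ≈ 43.932*I)
M = 16*√14 (M = √14*4² = √14*16 = 16*√14 ≈ 59.867)
k + M = I*√1930 + 16*√14 = 16*√14 + I*√1930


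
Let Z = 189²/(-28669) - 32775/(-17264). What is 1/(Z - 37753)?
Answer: -494941616/18685207889717 ≈ -2.6488e-5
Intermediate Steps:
Z = 322939131/494941616 (Z = 35721*(-1/28669) - 32775*(-1/17264) = -35721/28669 + 32775/17264 = 322939131/494941616 ≈ 0.65248)
1/(Z - 37753) = 1/(322939131/494941616 - 37753) = 1/(-18685207889717/494941616) = -494941616/18685207889717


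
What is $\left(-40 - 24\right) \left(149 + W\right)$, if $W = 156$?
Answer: $-19520$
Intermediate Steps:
$\left(-40 - 24\right) \left(149 + W\right) = \left(-40 - 24\right) \left(149 + 156\right) = \left(-40 - 24\right) 305 = \left(-64\right) 305 = -19520$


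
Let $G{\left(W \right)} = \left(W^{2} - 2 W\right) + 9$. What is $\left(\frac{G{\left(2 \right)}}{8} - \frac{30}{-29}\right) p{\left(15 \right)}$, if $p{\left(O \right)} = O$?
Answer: $\frac{7515}{232} \approx 32.392$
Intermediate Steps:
$G{\left(W \right)} = 9 + W^{2} - 2 W$
$\left(\frac{G{\left(2 \right)}}{8} - \frac{30}{-29}\right) p{\left(15 \right)} = \left(\frac{9 + 2^{2} - 4}{8} - \frac{30}{-29}\right) 15 = \left(\left(9 + 4 - 4\right) \frac{1}{8} - - \frac{30}{29}\right) 15 = \left(9 \cdot \frac{1}{8} + \frac{30}{29}\right) 15 = \left(\frac{9}{8} + \frac{30}{29}\right) 15 = \frac{501}{232} \cdot 15 = \frac{7515}{232}$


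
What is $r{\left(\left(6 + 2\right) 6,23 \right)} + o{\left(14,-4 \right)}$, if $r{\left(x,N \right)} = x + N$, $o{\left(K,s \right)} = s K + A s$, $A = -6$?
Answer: $39$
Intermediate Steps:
$o{\left(K,s \right)} = - 6 s + K s$ ($o{\left(K,s \right)} = s K - 6 s = K s - 6 s = - 6 s + K s$)
$r{\left(x,N \right)} = N + x$
$r{\left(\left(6 + 2\right) 6,23 \right)} + o{\left(14,-4 \right)} = \left(23 + \left(6 + 2\right) 6\right) - 4 \left(-6 + 14\right) = \left(23 + 8 \cdot 6\right) - 32 = \left(23 + 48\right) - 32 = 71 - 32 = 39$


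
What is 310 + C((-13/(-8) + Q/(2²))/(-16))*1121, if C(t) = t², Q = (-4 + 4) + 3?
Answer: 5483721/16384 ≈ 334.70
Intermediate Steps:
Q = 3 (Q = 0 + 3 = 3)
310 + C((-13/(-8) + Q/(2²))/(-16))*1121 = 310 + ((-13/(-8) + 3/(2²))/(-16))²*1121 = 310 + ((-13*(-⅛) + 3/4)*(-1/16))²*1121 = 310 + ((13/8 + 3*(¼))*(-1/16))²*1121 = 310 + ((13/8 + ¾)*(-1/16))²*1121 = 310 + ((19/8)*(-1/16))²*1121 = 310 + (-19/128)²*1121 = 310 + (361/16384)*1121 = 310 + 404681/16384 = 5483721/16384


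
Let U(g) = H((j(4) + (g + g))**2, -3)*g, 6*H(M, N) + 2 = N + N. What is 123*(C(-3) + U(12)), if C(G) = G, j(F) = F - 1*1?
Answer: -2337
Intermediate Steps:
j(F) = -1 + F (j(F) = F - 1 = -1 + F)
H(M, N) = -1/3 + N/3 (H(M, N) = -1/3 + (N + N)/6 = -1/3 + (2*N)/6 = -1/3 + N/3)
U(g) = -4*g/3 (U(g) = (-1/3 + (1/3)*(-3))*g = (-1/3 - 1)*g = -4*g/3)
123*(C(-3) + U(12)) = 123*(-3 - 4/3*12) = 123*(-3 - 16) = 123*(-19) = -2337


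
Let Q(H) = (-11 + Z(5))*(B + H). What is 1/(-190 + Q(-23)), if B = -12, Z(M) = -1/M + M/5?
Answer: 1/167 ≈ 0.0059880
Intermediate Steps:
Z(M) = -1/M + M/5 (Z(M) = -1/M + M*(⅕) = -1/M + M/5)
Q(H) = 612/5 - 51*H/5 (Q(H) = (-11 + (-1/5 + (⅕)*5))*(-12 + H) = (-11 + (-1*⅕ + 1))*(-12 + H) = (-11 + (-⅕ + 1))*(-12 + H) = (-11 + ⅘)*(-12 + H) = -51*(-12 + H)/5 = 612/5 - 51*H/5)
1/(-190 + Q(-23)) = 1/(-190 + (612/5 - 51/5*(-23))) = 1/(-190 + (612/5 + 1173/5)) = 1/(-190 + 357) = 1/167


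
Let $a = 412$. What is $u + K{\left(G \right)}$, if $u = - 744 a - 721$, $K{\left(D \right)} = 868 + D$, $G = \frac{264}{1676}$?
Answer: $- \frac{128373573}{419} \approx -3.0638 \cdot 10^{5}$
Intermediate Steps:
$G = \frac{66}{419}$ ($G = 264 \cdot \frac{1}{1676} = \frac{66}{419} \approx 0.15752$)
$u = -307249$ ($u = \left(-744\right) 412 - 721 = -306528 - 721 = -307249$)
$u + K{\left(G \right)} = -307249 + \left(868 + \frac{66}{419}\right) = -307249 + \frac{363758}{419} = - \frac{128373573}{419}$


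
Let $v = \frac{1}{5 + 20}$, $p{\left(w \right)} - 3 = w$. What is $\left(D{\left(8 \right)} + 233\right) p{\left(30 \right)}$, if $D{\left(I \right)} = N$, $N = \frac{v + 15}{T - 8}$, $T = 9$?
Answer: $\frac{204633}{25} \approx 8185.3$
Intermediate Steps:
$p{\left(w \right)} = 3 + w$
$v = \frac{1}{25} \approx 0.04$
$N = \frac{376}{25}$ ($N = \frac{\frac{1}{25} + 15}{9 - 8} = \frac{376}{25 \cdot 1} = \frac{376}{25} \cdot 1 = \frac{376}{25} \approx 15.04$)
$D{\left(I \right)} = \frac{376}{25}$
$\left(D{\left(8 \right)} + 233\right) p{\left(30 \right)} = \left(\frac{376}{25} + 233\right) \left(3 + 30\right) = \frac{6201}{25} \cdot 33 = \frac{204633}{25}$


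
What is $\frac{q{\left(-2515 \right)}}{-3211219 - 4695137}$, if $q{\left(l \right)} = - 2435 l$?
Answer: $- \frac{6124025}{7906356} \approx -0.77457$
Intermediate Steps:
$\frac{q{\left(-2515 \right)}}{-3211219 - 4695137} = \frac{\left(-2435\right) \left(-2515\right)}{-3211219 - 4695137} = \frac{6124025}{-3211219 - 4695137} = \frac{6124025}{-7906356} = 6124025 \left(- \frac{1}{7906356}\right) = - \frac{6124025}{7906356}$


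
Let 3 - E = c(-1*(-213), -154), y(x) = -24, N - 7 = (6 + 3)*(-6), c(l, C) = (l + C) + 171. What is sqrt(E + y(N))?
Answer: I*sqrt(251) ≈ 15.843*I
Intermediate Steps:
c(l, C) = 171 + C + l (c(l, C) = (C + l) + 171 = 171 + C + l)
N = -47 (N = 7 + (6 + 3)*(-6) = 7 + 9*(-6) = 7 - 54 = -47)
E = -227 (E = 3 - (171 - 154 - 1*(-213)) = 3 - (171 - 154 + 213) = 3 - 1*230 = 3 - 230 = -227)
sqrt(E + y(N)) = sqrt(-227 - 24) = sqrt(-251) = I*sqrt(251)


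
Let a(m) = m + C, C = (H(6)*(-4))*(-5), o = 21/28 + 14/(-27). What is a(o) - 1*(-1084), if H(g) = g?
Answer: 130057/108 ≈ 1204.2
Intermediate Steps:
o = 25/108 (o = 21*(1/28) + 14*(-1/27) = ¾ - 14/27 = 25/108 ≈ 0.23148)
C = 120 (C = (6*(-4))*(-5) = -24*(-5) = 120)
a(m) = 120 + m (a(m) = m + 120 = 120 + m)
a(o) - 1*(-1084) = (120 + 25/108) - 1*(-1084) = 12985/108 + 1084 = 130057/108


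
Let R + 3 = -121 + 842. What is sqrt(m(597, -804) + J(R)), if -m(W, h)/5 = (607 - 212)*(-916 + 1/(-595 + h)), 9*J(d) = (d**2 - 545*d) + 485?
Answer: 4*sqrt(2006939802289)/4197 ≈ 1350.2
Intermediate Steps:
R = 718 (R = -3 + (-121 + 842) = -3 + 721 = 718)
J(d) = 485/9 - 545*d/9 + d**2/9 (J(d) = ((d**2 - 545*d) + 485)/9 = (485 + d**2 - 545*d)/9 = 485/9 - 545*d/9 + d**2/9)
m(W, h) = 1809100 - 1975/(-595 + h) (m(W, h) = -5*(607 - 212)*(-916 + 1/(-595 + h)) = -1975*(-916 + 1/(-595 + h)) = -5*(-361820 + 395/(-595 + h)) = 1809100 - 1975/(-595 + h))
sqrt(m(597, -804) + J(R)) = sqrt(1975*(-545021 + 916*(-804))/(-595 - 804) + (485/9 - 545/9*718 + (1/9)*718**2)) = sqrt(1975*(-545021 - 736464)/(-1399) + (485/9 - 391310/9 + (1/9)*515524)) = sqrt(1975*(-1/1399)*(-1281485) + (485/9 - 391310/9 + 515524/9)) = sqrt(2530932875/1399 + 124699/9) = sqrt(22952849776/12591) = 4*sqrt(2006939802289)/4197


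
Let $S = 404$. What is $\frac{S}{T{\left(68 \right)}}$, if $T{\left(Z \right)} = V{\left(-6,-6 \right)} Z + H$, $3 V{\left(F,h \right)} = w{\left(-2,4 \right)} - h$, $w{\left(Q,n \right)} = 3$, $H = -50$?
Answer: $\frac{202}{77} \approx 2.6234$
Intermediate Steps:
$V{\left(F,h \right)} = 1 - \frac{h}{3}$ ($V{\left(F,h \right)} = \frac{3 - h}{3} = 1 - \frac{h}{3}$)
$T{\left(Z \right)} = -50 + 3 Z$ ($T{\left(Z \right)} = \left(1 - -2\right) Z - 50 = \left(1 + 2\right) Z - 50 = 3 Z - 50 = -50 + 3 Z$)
$\frac{S}{T{\left(68 \right)}} = \frac{404}{-50 + 3 \cdot 68} = \frac{404}{-50 + 204} = \frac{404}{154} = 404 \cdot \frac{1}{154} = \frac{202}{77}$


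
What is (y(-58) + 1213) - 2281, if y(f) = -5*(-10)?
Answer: -1018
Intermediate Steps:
y(f) = 50
(y(-58) + 1213) - 2281 = (50 + 1213) - 2281 = 1263 - 2281 = -1018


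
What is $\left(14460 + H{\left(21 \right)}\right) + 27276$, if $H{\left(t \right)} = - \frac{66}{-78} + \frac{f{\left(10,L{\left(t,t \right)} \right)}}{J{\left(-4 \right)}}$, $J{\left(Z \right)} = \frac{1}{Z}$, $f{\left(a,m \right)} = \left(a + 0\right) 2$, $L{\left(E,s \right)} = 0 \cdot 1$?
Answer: $\frac{541539}{13} \approx 41657.0$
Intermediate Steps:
$L{\left(E,s \right)} = 0$
$f{\left(a,m \right)} = 2 a$ ($f{\left(a,m \right)} = a 2 = 2 a$)
$H{\left(t \right)} = - \frac{1029}{13}$ ($H{\left(t \right)} = - \frac{66}{-78} + \frac{2 \cdot 10}{\frac{1}{-4}} = \left(-66\right) \left(- \frac{1}{78}\right) + \frac{20}{- \frac{1}{4}} = \frac{11}{13} + 20 \left(-4\right) = \frac{11}{13} - 80 = - \frac{1029}{13}$)
$\left(14460 + H{\left(21 \right)}\right) + 27276 = \left(14460 - \frac{1029}{13}\right) + 27276 = \frac{186951}{13} + 27276 = \frac{541539}{13}$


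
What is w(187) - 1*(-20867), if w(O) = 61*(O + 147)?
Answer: 41241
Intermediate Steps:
w(O) = 8967 + 61*O (w(O) = 61*(147 + O) = 8967 + 61*O)
w(187) - 1*(-20867) = (8967 + 61*187) - 1*(-20867) = (8967 + 11407) + 20867 = 20374 + 20867 = 41241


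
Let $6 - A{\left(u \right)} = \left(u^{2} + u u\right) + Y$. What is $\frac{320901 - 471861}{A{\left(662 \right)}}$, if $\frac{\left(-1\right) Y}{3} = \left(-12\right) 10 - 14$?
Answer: $\frac{37740}{219221} \approx 0.17216$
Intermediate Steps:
$Y = 402$ ($Y = - 3 \left(\left(-12\right) 10 - 14\right) = - 3 \left(-120 - 14\right) = \left(-3\right) \left(-134\right) = 402$)
$A{\left(u \right)} = -396 - 2 u^{2}$ ($A{\left(u \right)} = 6 - \left(\left(u^{2} + u u\right) + 402\right) = 6 - \left(\left(u^{2} + u^{2}\right) + 402\right) = 6 - \left(2 u^{2} + 402\right) = 6 - \left(402 + 2 u^{2}\right) = -396 - 2 u^{2}$)
$\frac{320901 - 471861}{A{\left(662 \right)}} = \frac{320901 - 471861}{-396 - 2 \cdot 662^{2}} = - \frac{150960}{-396 - 876488} = - \frac{150960}{-876884} = \left(-150960\right) \left(- \frac{1}{876884}\right) = \frac{37740}{219221}$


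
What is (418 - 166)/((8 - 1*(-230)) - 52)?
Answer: 42/31 ≈ 1.3548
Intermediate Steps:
(418 - 166)/((8 - 1*(-230)) - 52) = 252/((8 + 230) - 52) = 252/(238 - 52) = 252/186 = 252*(1/186) = 42/31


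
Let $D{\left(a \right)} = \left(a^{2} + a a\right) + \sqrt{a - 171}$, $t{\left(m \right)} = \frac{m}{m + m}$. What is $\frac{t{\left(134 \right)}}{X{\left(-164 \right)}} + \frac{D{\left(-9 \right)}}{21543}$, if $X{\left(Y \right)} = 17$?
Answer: $\frac{9017}{244154} + \frac{2 i \sqrt{5}}{7181} \approx 0.036932 + 0.00062277 i$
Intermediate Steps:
$t{\left(m \right)} = \frac{1}{2}$ ($t{\left(m \right)} = \frac{m}{2 m} = m \frac{1}{2 m} = \frac{1}{2}$)
$D{\left(a \right)} = \sqrt{-171 + a} + 2 a^{2}$ ($D{\left(a \right)} = \left(a^{2} + a^{2}\right) + \sqrt{-171 + a} = 2 a^{2} + \sqrt{-171 + a} = \sqrt{-171 + a} + 2 a^{2}$)
$\frac{t{\left(134 \right)}}{X{\left(-164 \right)}} + \frac{D{\left(-9 \right)}}{21543} = \frac{1}{2 \cdot 17} + \frac{\sqrt{-171 - 9} + 2 \left(-9\right)^{2}}{21543} = \frac{1}{2} \cdot \frac{1}{17} + \left(\sqrt{-180} + 2 \cdot 81\right) \frac{1}{21543} = \frac{1}{34} + \left(6 i \sqrt{5} + 162\right) \frac{1}{21543} = \frac{1}{34} + \left(162 + 6 i \sqrt{5}\right) \frac{1}{21543} = \frac{1}{34} + \left(\frac{54}{7181} + \frac{2 i \sqrt{5}}{7181}\right) = \frac{9017}{244154} + \frac{2 i \sqrt{5}}{7181}$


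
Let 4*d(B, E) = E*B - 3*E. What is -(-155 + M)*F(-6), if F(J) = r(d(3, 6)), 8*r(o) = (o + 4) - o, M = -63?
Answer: 109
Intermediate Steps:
d(B, E) = -3*E/4 + B*E/4 (d(B, E) = (E*B - 3*E)/4 = (B*E - 3*E)/4 = (-3*E + B*E)/4 = -3*E/4 + B*E/4)
r(o) = ½ (r(o) = ((o + 4) - o)/8 = ((4 + o) - o)/8 = (⅛)*4 = ½)
F(J) = ½
-(-155 + M)*F(-6) = -(-155 - 63)/2 = -(-218)/2 = -1*(-109) = 109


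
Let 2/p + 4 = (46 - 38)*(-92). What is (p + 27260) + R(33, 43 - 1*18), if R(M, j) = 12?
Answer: 10090639/370 ≈ 27272.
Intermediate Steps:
p = -1/370 (p = 2/(-4 + (46 - 38)*(-92)) = 2/(-4 + 8*(-92)) = 2/(-4 - 736) = 2/(-740) = 2*(-1/740) = -1/370 ≈ -0.0027027)
(p + 27260) + R(33, 43 - 1*18) = (-1/370 + 27260) + 12 = 10086199/370 + 12 = 10090639/370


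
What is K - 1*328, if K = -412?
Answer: -740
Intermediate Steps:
K - 1*328 = -412 - 1*328 = -412 - 328 = -740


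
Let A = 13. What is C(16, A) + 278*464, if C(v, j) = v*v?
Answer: 129248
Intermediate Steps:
C(v, j) = v²
C(16, A) + 278*464 = 16² + 278*464 = 256 + 128992 = 129248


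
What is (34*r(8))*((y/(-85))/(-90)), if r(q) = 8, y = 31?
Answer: 248/225 ≈ 1.1022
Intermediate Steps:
(34*r(8))*((y/(-85))/(-90)) = (34*8)*((31/(-85))/(-90)) = 272*((31*(-1/85))*(-1/90)) = 272*(-31/85*(-1/90)) = 272*(31/7650) = 248/225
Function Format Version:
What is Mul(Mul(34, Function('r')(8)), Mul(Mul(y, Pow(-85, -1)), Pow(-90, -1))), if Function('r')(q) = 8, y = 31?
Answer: Rational(248, 225) ≈ 1.1022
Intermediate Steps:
Mul(Mul(34, Function('r')(8)), Mul(Mul(y, Pow(-85, -1)), Pow(-90, -1))) = Mul(Mul(34, 8), Mul(Mul(31, Pow(-85, -1)), Pow(-90, -1))) = Mul(272, Mul(Mul(31, Rational(-1, 85)), Rational(-1, 90))) = Mul(272, Mul(Rational(-31, 85), Rational(-1, 90))) = Mul(272, Rational(31, 7650)) = Rational(248, 225)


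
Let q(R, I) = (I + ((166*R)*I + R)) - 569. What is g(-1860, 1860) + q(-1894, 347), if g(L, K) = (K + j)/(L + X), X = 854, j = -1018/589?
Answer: -32322820312429/296267 ≈ -1.0910e+8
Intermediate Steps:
j = -1018/589 (j = -1018*1/589 = -1018/589 ≈ -1.7284)
q(R, I) = -569 + I + R + 166*I*R (q(R, I) = (I + (166*I*R + R)) - 569 = (I + (R + 166*I*R)) - 569 = (I + R + 166*I*R) - 569 = -569 + I + R + 166*I*R)
g(L, K) = (-1018/589 + K)/(854 + L) (g(L, K) = (K - 1018/589)/(L + 854) = (-1018/589 + K)/(854 + L))
g(-1860, 1860) + q(-1894, 347) = (-1018/589 + 1860)/(854 - 1860) + (-569 + 347 - 1894 + 166*347*(-1894)) = (1094522/589)/(-1006) + (-569 + 347 - 1894 - 109098188) = -1/1006*1094522/589 - 109100304 = -547261/296267 - 109100304 = -32322820312429/296267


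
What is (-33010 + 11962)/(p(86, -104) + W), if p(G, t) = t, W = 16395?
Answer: -21048/16291 ≈ -1.2920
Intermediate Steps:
(-33010 + 11962)/(p(86, -104) + W) = (-33010 + 11962)/(-104 + 16395) = -21048/16291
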